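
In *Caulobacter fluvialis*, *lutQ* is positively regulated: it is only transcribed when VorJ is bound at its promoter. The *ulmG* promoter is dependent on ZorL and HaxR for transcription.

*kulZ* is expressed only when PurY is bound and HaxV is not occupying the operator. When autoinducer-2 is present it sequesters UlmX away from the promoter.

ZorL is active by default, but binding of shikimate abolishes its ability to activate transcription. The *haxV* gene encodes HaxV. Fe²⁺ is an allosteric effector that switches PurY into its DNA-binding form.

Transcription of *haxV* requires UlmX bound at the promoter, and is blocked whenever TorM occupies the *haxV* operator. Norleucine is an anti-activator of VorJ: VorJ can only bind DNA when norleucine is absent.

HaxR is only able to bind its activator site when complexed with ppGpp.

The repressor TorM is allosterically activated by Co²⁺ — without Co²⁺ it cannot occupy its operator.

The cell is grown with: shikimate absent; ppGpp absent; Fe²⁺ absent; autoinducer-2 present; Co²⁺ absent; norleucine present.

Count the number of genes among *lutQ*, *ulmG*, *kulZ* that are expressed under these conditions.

0

Norleucine is present, so VorJ is inactive.
Required activator VorJ is absent, so *lutQ* is not transcribed.
→ *lutQ* is OFF.
Shikimate is absent, so ZorL is active.
ppGpp is absent, so HaxR is inactive.
Required activator HaxR is absent, so *ulmG* is not transcribed.
→ *ulmG* is OFF.
Co²⁺ is absent, so TorM is inactive.
Autoinducer-2 is present, so UlmX is inactive.
Required activator UlmX is absent, so *haxV* is not transcribed.
So HaxV is not produced.
Fe²⁺ is absent, so PurY is inactive.
Required activator PurY is absent, so *kulZ* is not transcribed.
→ *kulZ* is OFF.
0 of the 3 genes are transcribed.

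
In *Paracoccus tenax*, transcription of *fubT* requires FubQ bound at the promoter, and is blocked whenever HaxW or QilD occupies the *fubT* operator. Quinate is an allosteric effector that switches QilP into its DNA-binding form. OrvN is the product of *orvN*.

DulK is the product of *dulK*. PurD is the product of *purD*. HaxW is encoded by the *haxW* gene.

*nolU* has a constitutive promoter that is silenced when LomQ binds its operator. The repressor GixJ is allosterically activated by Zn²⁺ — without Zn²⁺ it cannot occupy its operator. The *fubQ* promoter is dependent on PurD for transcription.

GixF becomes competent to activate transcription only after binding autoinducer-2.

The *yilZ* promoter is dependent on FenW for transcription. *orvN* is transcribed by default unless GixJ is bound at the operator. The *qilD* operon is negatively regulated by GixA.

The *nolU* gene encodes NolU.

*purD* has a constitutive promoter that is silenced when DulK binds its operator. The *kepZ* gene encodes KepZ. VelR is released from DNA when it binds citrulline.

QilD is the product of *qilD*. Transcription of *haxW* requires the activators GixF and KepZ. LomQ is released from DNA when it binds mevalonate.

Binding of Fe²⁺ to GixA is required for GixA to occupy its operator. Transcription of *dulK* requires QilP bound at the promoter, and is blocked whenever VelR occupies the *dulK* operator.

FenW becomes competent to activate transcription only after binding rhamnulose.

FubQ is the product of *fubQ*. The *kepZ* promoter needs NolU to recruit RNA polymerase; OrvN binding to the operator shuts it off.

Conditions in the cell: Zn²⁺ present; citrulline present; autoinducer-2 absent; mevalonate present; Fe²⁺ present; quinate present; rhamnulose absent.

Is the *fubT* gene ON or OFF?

Autoinducer-2 is absent, so GixF is inactive.
Zn²⁺ is present, so GixJ is active.
With repressor GixJ bound, *orvN* is not transcribed.
So OrvN is not produced.
Mevalonate is present, so LomQ is inactive.
With no repressor bound, *nolU* is transcribed.
So NolU is produced and active.
No repressor is bound and NolU is active, so *kepZ* is transcribed.
So KepZ is produced and active.
Required activator GixF is absent, so *haxW* is not transcribed.
So HaxW is not produced.
Fe²⁺ is present, so GixA is active.
With repressor GixA bound, *qilD* is not transcribed.
So QilD is not produced.
Quinate is present, so QilP is active.
Citrulline is present, so VelR is inactive.
No repressor is bound and QilP is active, so *dulK* is transcribed.
So DulK is produced and active.
With repressor DulK bound, *purD* is not transcribed.
So PurD is not produced.
Required activator PurD is absent, so *fubQ* is not transcribed.
So FubQ is not produced.
Required activator FubQ is absent, so *fubT* is not transcribed.

OFF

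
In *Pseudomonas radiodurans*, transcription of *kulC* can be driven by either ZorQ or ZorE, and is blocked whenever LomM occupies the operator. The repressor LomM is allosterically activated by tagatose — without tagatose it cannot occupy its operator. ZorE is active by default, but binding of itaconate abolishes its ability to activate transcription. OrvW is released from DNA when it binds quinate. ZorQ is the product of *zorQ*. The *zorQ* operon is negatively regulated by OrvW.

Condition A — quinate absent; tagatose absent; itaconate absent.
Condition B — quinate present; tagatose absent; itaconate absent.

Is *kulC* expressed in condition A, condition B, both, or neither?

both

Condition A:
Quinate is absent, so OrvW is active.
With repressor OrvW bound, *zorQ* is not transcribed.
So ZorQ is not produced.
Tagatose is absent, so LomM is inactive.
Itaconate is absent, so ZorE is active.
Activator ZorE is present, so *kulC* is transcribed.
→ *kulC* is ON in A.
Condition B:
Quinate is present, so OrvW is inactive.
With no repressor bound, *zorQ* is transcribed.
So ZorQ is produced and active.
Tagatose is absent, so LomM is inactive.
Itaconate is absent, so ZorE is active.
Activator ZorQ is present, so *kulC* is transcribed.
→ *kulC* is ON in B.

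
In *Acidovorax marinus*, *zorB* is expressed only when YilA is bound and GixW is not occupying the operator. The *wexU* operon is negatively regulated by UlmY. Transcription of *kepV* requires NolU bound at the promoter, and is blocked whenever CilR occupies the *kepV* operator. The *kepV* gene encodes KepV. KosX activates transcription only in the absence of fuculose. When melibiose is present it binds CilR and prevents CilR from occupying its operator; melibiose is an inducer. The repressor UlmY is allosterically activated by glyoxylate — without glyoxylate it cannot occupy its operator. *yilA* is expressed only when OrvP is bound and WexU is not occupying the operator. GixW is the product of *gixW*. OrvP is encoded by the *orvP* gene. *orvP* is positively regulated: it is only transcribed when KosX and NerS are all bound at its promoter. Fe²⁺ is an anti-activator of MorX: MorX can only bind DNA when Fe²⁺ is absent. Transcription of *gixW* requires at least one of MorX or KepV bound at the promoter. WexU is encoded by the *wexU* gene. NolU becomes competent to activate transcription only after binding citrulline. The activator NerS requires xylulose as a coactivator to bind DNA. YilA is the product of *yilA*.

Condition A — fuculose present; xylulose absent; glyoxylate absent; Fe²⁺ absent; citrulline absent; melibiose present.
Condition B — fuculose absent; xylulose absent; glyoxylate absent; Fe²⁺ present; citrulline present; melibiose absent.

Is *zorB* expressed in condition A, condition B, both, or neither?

Condition A:
Fuculose is present, so KosX is inactive.
Xylulose is absent, so NerS is inactive.
Required activator KosX is absent, so *orvP* is not transcribed.
So OrvP is not produced.
Glyoxylate is absent, so UlmY is inactive.
With no repressor bound, *wexU* is transcribed.
So WexU is produced and active.
With repressor WexU bound, *yilA* is not transcribed.
So YilA is not produced.
Fe²⁺ is absent, so MorX is active.
Citrulline is absent, so NolU is inactive.
Melibiose is present, so CilR is inactive.
Required activator NolU is absent, so *kepV* is not transcribed.
So KepV is not produced.
Activator MorX is present, so *gixW* is transcribed.
So GixW is produced and active.
With repressor GixW bound, *zorB* is not transcribed.
→ *zorB* is OFF in A.
Condition B:
Fuculose is absent, so KosX is active.
Xylulose is absent, so NerS is inactive.
Required activator NerS is absent, so *orvP* is not transcribed.
So OrvP is not produced.
Glyoxylate is absent, so UlmY is inactive.
With no repressor bound, *wexU* is transcribed.
So WexU is produced and active.
With repressor WexU bound, *yilA* is not transcribed.
So YilA is not produced.
Fe²⁺ is present, so MorX is inactive.
Citrulline is present, so NolU is active.
Melibiose is absent, so CilR is active.
With repressor CilR bound, *kepV* is not transcribed.
So KepV is not produced.
No activator is available at the *gixW* promoter, so *gixW* is not transcribed.
So GixW is not produced.
Required activator YilA is absent, so *zorB* is not transcribed.
→ *zorB* is OFF in B.

neither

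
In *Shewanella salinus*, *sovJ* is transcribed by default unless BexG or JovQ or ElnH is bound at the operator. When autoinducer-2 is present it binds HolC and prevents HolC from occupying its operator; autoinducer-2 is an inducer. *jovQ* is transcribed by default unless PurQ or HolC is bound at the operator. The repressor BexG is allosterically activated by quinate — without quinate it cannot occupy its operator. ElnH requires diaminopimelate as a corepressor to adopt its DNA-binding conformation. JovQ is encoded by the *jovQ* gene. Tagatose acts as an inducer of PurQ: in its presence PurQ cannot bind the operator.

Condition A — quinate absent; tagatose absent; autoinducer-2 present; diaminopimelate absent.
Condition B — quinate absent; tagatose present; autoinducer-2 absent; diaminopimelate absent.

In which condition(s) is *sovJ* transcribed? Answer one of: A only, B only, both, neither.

Condition A:
Quinate is absent, so BexG is inactive.
Tagatose is absent, so PurQ is active.
Autoinducer-2 is present, so HolC is inactive.
With repressor PurQ bound, *jovQ* is not transcribed.
So JovQ is not produced.
Diaminopimelate is absent, so ElnH is inactive.
With no repressor bound, *sovJ* is transcribed.
→ *sovJ* is ON in A.
Condition B:
Quinate is absent, so BexG is inactive.
Tagatose is present, so PurQ is inactive.
Autoinducer-2 is absent, so HolC is active.
With repressor HolC bound, *jovQ* is not transcribed.
So JovQ is not produced.
Diaminopimelate is absent, so ElnH is inactive.
With no repressor bound, *sovJ* is transcribed.
→ *sovJ* is ON in B.

both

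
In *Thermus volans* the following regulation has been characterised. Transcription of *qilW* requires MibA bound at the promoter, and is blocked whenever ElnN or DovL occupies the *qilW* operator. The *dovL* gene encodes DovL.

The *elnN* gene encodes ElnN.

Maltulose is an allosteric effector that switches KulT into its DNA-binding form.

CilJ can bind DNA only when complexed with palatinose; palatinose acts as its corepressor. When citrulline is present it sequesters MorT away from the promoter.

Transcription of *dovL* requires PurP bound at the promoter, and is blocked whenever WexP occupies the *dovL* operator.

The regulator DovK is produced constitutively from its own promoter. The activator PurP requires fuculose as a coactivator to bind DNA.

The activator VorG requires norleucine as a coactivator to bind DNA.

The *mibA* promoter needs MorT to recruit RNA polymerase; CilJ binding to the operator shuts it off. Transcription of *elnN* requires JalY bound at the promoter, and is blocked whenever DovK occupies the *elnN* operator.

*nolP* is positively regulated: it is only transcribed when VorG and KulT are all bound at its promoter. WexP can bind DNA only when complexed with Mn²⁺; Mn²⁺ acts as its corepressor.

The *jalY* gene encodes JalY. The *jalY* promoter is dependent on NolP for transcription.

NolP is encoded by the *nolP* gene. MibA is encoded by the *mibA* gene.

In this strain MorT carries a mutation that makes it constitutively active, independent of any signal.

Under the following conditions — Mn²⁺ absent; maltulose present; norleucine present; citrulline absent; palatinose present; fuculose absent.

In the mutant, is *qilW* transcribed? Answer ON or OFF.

OFF

MorT is constitutively active in this strain.
Palatinose is present, so CilJ is active.
With repressor CilJ bound, *mibA* is not transcribed.
So MibA is not produced.
DovK is produced constitutively and is active.
Norleucine is present, so VorG is active.
Maltulose is present, so KulT is active.
No repressor is bound and VorG and KulT are active, so *nolP* is transcribed.
So NolP is produced and active.
No repressor is bound and NolP is active, so *jalY* is transcribed.
So JalY is produced and active.
With repressor DovK bound, *elnN* is not transcribed.
So ElnN is not produced.
Mn²⁺ is absent, so WexP is inactive.
Fuculose is absent, so PurP is inactive.
Required activator PurP is absent, so *dovL* is not transcribed.
So DovL is not produced.
Required activator MibA is absent, so *qilW* is not transcribed.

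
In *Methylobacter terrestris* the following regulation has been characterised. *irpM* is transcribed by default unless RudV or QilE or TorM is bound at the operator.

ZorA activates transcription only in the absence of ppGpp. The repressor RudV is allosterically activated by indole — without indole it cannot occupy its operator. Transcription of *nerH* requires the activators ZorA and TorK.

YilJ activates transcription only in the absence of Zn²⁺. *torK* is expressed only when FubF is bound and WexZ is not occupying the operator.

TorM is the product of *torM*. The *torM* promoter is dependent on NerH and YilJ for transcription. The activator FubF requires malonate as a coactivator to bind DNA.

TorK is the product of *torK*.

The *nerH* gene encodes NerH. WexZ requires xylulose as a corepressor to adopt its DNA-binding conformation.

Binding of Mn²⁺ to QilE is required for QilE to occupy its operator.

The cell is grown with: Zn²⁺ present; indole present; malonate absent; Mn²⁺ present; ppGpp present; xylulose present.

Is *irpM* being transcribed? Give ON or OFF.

OFF

Indole is present, so RudV is active.
Mn²⁺ is present, so QilE is active.
ppGpp is present, so ZorA is inactive.
Xylulose is present, so WexZ is active.
Malonate is absent, so FubF is inactive.
With repressor WexZ bound, *torK* is not transcribed.
So TorK is not produced.
Required activator ZorA is absent, so *nerH* is not transcribed.
So NerH is not produced.
Zn²⁺ is present, so YilJ is inactive.
Required activator NerH is absent, so *torM* is not transcribed.
So TorM is not produced.
With repressor RudV bound, *irpM* is not transcribed.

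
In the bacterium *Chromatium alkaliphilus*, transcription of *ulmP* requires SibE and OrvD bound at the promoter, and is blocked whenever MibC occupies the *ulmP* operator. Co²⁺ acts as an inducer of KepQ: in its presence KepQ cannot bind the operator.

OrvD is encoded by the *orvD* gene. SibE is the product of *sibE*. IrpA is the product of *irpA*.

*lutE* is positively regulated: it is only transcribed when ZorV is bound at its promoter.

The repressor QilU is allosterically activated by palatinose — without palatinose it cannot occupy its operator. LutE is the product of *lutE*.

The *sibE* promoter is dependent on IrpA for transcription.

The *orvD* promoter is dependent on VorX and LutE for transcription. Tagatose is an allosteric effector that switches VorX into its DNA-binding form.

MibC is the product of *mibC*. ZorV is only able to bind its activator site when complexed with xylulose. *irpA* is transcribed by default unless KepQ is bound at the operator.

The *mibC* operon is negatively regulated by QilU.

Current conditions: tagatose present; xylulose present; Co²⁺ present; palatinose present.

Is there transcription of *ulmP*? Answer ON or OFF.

Co²⁺ is present, so KepQ is inactive.
With no repressor bound, *irpA* is transcribed.
So IrpA is produced and active.
No repressor is bound and IrpA is active, so *sibE* is transcribed.
So SibE is produced and active.
Tagatose is present, so VorX is active.
Xylulose is present, so ZorV is active.
No repressor is bound and ZorV is active, so *lutE* is transcribed.
So LutE is produced and active.
No repressor is bound and VorX and LutE are active, so *orvD* is transcribed.
So OrvD is produced and active.
Palatinose is present, so QilU is active.
With repressor QilU bound, *mibC* is not transcribed.
So MibC is not produced.
No repressor is bound and SibE and OrvD are active, so *ulmP* is transcribed.

ON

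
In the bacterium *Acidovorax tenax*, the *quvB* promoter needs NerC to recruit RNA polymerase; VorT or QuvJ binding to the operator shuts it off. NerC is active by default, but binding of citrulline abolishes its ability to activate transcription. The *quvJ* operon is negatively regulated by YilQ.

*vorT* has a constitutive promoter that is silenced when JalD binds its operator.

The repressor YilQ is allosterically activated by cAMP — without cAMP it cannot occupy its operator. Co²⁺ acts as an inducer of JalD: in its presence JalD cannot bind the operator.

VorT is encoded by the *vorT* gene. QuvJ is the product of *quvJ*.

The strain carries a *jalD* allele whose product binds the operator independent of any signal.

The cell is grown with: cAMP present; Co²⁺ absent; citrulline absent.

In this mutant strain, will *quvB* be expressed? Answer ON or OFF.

JalD is constitutively active in this strain.
With repressor JalD bound, *vorT* is not transcribed.
So VorT is not produced.
cAMP is present, so YilQ is active.
With repressor YilQ bound, *quvJ* is not transcribed.
So QuvJ is not produced.
Citrulline is absent, so NerC is active.
No repressor is bound and NerC is active, so *quvB* is transcribed.

ON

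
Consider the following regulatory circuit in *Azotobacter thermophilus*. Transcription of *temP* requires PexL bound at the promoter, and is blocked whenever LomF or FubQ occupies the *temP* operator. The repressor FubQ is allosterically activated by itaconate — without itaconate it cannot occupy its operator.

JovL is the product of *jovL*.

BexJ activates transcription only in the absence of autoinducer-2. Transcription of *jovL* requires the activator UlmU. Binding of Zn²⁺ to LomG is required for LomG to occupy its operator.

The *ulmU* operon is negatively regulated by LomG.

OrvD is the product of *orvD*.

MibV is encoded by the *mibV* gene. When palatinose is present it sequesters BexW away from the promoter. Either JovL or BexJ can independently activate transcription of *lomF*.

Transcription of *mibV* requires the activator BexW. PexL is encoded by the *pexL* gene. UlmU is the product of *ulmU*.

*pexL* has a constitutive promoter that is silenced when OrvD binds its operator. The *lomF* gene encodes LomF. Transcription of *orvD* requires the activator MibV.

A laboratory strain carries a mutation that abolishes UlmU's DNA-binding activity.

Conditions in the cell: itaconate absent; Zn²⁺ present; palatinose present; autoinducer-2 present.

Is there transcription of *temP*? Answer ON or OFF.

UlmU is non-functional in this strain, so it has no effect.
Required activator UlmU is absent, so *jovL* is not transcribed.
So JovL is not produced.
Autoinducer-2 is present, so BexJ is inactive.
No activator is available at the *lomF* promoter, so *lomF* is not transcribed.
So LomF is not produced.
Palatinose is present, so BexW is inactive.
Required activator BexW is absent, so *mibV* is not transcribed.
So MibV is not produced.
Required activator MibV is absent, so *orvD* is not transcribed.
So OrvD is not produced.
With no repressor bound, *pexL* is transcribed.
So PexL is produced and active.
Itaconate is absent, so FubQ is inactive.
No repressor is bound and PexL is active, so *temP* is transcribed.

ON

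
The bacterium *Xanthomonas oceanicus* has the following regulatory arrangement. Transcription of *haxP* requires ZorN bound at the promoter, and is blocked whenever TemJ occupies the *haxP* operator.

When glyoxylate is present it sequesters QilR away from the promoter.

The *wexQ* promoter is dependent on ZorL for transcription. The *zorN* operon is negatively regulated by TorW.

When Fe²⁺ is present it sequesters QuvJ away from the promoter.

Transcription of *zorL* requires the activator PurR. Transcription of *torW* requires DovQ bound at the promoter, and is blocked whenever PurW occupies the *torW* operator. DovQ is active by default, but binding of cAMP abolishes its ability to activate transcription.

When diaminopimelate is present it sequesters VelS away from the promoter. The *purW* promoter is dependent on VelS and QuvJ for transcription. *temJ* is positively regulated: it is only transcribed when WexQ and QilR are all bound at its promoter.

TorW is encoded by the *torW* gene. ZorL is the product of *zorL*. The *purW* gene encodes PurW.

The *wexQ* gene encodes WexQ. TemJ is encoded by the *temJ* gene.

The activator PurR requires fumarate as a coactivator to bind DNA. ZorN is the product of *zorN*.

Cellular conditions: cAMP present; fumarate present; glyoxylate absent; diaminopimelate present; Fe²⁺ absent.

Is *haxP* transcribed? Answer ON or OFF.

OFF

Fumarate is present, so PurR is active.
No repressor is bound and PurR is active, so *zorL* is transcribed.
So ZorL is produced and active.
No repressor is bound and ZorL is active, so *wexQ* is transcribed.
So WexQ is produced and active.
Glyoxylate is absent, so QilR is active.
No repressor is bound and WexQ and QilR are active, so *temJ* is transcribed.
So TemJ is produced and active.
Diaminopimelate is present, so VelS is inactive.
Fe²⁺ is absent, so QuvJ is active.
Required activator VelS is absent, so *purW* is not transcribed.
So PurW is not produced.
cAMP is present, so DovQ is inactive.
Required activator DovQ is absent, so *torW* is not transcribed.
So TorW is not produced.
With no repressor bound, *zorN* is transcribed.
So ZorN is produced and active.
With repressor TemJ bound, *haxP* is not transcribed.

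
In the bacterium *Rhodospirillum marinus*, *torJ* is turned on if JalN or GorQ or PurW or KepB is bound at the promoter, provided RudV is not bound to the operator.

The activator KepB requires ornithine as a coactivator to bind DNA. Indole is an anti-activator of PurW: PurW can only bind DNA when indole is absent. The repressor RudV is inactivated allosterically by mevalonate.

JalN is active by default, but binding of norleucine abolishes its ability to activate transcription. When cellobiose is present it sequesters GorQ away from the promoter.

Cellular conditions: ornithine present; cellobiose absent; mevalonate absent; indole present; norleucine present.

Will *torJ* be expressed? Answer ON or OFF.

Norleucine is present, so JalN is inactive.
Cellobiose is absent, so GorQ is active.
Indole is present, so PurW is inactive.
Ornithine is present, so KepB is active.
Mevalonate is absent, so RudV is active.
With repressor RudV bound, *torJ* is not transcribed.

OFF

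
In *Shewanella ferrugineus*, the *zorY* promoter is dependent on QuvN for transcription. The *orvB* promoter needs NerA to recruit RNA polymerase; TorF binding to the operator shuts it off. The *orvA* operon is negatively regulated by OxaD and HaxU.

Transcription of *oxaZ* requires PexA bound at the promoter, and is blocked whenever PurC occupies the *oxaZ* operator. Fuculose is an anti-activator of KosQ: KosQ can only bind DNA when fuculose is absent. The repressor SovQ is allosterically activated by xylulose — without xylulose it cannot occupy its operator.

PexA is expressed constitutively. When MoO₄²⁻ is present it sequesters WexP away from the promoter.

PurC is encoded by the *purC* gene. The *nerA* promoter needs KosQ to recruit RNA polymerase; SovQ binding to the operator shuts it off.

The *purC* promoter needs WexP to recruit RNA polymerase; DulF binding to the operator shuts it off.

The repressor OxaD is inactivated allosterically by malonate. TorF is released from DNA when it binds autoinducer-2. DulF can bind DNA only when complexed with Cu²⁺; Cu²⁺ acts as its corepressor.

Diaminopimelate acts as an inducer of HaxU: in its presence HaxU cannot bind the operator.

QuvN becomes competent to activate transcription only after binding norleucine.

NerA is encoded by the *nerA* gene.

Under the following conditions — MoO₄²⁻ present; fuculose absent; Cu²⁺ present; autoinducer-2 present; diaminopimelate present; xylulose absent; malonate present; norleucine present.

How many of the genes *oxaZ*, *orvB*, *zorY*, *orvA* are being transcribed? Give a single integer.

4

PexA is produced constitutively and is active.
MoO₄²⁻ is present, so WexP is inactive.
Cu²⁺ is present, so DulF is active.
With repressor DulF bound, *purC* is not transcribed.
So PurC is not produced.
No repressor is bound and PexA is active, so *oxaZ* is transcribed.
→ *oxaZ* is ON.
Autoinducer-2 is present, so TorF is inactive.
Fuculose is absent, so KosQ is active.
Xylulose is absent, so SovQ is inactive.
No repressor is bound and KosQ is active, so *nerA* is transcribed.
So NerA is produced and active.
No repressor is bound and NerA is active, so *orvB* is transcribed.
→ *orvB* is ON.
Norleucine is present, so QuvN is active.
No repressor is bound and QuvN is active, so *zorY* is transcribed.
→ *zorY* is ON.
Malonate is present, so OxaD is inactive.
Diaminopimelate is present, so HaxU is inactive.
With no repressor bound, *orvA* is transcribed.
→ *orvA* is ON.
4 of the 4 genes are transcribed.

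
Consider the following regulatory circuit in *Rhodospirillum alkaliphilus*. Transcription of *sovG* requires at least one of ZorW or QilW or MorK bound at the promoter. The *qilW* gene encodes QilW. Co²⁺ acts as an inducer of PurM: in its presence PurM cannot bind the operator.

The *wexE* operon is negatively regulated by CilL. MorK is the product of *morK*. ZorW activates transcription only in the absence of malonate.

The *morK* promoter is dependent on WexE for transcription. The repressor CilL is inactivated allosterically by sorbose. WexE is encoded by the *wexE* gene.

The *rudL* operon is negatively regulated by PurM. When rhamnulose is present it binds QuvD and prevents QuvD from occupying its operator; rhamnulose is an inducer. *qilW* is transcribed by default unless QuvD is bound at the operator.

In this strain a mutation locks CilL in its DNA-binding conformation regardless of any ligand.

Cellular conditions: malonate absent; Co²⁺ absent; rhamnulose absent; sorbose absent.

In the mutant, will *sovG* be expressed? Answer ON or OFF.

ON

Malonate is absent, so ZorW is active.
Rhamnulose is absent, so QuvD is active.
With repressor QuvD bound, *qilW* is not transcribed.
So QilW is not produced.
CilL is constitutively active in this strain.
With repressor CilL bound, *wexE* is not transcribed.
So WexE is not produced.
Required activator WexE is absent, so *morK* is not transcribed.
So MorK is not produced.
Activator ZorW is present, so *sovG* is transcribed.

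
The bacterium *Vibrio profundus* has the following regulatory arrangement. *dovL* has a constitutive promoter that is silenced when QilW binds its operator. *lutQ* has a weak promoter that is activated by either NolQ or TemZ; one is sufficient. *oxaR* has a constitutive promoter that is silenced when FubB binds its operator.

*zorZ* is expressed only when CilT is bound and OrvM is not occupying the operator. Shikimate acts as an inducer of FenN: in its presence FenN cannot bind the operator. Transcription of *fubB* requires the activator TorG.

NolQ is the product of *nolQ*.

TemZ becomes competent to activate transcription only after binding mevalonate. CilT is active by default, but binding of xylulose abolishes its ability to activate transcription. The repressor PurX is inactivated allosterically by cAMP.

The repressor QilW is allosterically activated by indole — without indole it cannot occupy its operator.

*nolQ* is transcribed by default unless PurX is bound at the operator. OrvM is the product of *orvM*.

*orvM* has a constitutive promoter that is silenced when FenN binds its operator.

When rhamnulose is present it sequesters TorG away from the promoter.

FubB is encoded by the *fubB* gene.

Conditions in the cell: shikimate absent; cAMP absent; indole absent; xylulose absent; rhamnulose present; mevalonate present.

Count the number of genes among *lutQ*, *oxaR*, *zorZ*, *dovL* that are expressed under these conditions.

4

cAMP is absent, so PurX is active.
With repressor PurX bound, *nolQ* is not transcribed.
So NolQ is not produced.
Mevalonate is present, so TemZ is active.
Activator TemZ is present, so *lutQ* is transcribed.
→ *lutQ* is ON.
Rhamnulose is present, so TorG is inactive.
Required activator TorG is absent, so *fubB* is not transcribed.
So FubB is not produced.
With no repressor bound, *oxaR* is transcribed.
→ *oxaR* is ON.
Xylulose is absent, so CilT is active.
Shikimate is absent, so FenN is active.
With repressor FenN bound, *orvM* is not transcribed.
So OrvM is not produced.
No repressor is bound and CilT is active, so *zorZ* is transcribed.
→ *zorZ* is ON.
Indole is absent, so QilW is inactive.
With no repressor bound, *dovL* is transcribed.
→ *dovL* is ON.
4 of the 4 genes are transcribed.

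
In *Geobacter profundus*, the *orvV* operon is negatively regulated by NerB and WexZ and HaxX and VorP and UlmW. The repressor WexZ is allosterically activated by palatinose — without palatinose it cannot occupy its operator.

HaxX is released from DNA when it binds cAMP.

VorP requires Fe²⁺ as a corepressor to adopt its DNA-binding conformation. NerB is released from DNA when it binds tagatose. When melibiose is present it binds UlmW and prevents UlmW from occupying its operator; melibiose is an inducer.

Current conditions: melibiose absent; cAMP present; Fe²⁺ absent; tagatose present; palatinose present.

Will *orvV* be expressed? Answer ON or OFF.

Tagatose is present, so NerB is inactive.
Palatinose is present, so WexZ is active.
cAMP is present, so HaxX is inactive.
Fe²⁺ is absent, so VorP is inactive.
Melibiose is absent, so UlmW is active.
With repressor WexZ bound, *orvV* is not transcribed.

OFF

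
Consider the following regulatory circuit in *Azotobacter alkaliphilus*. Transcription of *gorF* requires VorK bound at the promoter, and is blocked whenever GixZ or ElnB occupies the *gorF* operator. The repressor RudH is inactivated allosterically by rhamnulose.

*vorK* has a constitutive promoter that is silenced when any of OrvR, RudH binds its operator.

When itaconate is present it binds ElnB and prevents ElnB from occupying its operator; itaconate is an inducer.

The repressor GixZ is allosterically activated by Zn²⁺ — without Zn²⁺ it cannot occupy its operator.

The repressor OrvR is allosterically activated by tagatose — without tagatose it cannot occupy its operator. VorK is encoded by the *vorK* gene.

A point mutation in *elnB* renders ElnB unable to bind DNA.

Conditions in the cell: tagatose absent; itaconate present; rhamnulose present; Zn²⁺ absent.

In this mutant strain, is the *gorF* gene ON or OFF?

ON

Zn²⁺ is absent, so GixZ is inactive.
Tagatose is absent, so OrvR is inactive.
Rhamnulose is present, so RudH is inactive.
With no repressor bound, *vorK* is transcribed.
So VorK is produced and active.
ElnB is non-functional in this strain, so it has no effect.
No repressor is bound and VorK is active, so *gorF* is transcribed.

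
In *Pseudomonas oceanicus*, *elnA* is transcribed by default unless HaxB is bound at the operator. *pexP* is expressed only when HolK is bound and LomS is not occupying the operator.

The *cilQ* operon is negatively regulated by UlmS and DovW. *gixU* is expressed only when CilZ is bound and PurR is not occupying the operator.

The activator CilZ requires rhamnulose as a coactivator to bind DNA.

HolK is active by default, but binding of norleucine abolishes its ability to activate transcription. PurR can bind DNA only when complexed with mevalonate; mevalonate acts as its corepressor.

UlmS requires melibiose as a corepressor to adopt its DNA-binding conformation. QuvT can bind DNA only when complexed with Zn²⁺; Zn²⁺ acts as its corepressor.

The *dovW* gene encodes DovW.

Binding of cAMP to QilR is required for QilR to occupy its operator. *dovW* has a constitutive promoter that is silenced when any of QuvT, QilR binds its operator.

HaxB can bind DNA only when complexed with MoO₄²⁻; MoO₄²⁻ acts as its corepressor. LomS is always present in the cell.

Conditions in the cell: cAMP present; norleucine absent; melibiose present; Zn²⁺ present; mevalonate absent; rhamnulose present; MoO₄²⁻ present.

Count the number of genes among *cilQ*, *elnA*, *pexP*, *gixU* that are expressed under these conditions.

1

Melibiose is present, so UlmS is active.
Zn²⁺ is present, so QuvT is active.
cAMP is present, so QilR is active.
With repressor QuvT bound, *dovW* is not transcribed.
So DovW is not produced.
With repressor UlmS bound, *cilQ* is not transcribed.
→ *cilQ* is OFF.
MoO₄²⁻ is present, so HaxB is active.
With repressor HaxB bound, *elnA* is not transcribed.
→ *elnA* is OFF.
Norleucine is absent, so HolK is active.
LomS is produced constitutively and is active.
With repressor LomS bound, *pexP* is not transcribed.
→ *pexP* is OFF.
Mevalonate is absent, so PurR is inactive.
Rhamnulose is present, so CilZ is active.
No repressor is bound and CilZ is active, so *gixU* is transcribed.
→ *gixU* is ON.
1 of the 4 genes is transcribed.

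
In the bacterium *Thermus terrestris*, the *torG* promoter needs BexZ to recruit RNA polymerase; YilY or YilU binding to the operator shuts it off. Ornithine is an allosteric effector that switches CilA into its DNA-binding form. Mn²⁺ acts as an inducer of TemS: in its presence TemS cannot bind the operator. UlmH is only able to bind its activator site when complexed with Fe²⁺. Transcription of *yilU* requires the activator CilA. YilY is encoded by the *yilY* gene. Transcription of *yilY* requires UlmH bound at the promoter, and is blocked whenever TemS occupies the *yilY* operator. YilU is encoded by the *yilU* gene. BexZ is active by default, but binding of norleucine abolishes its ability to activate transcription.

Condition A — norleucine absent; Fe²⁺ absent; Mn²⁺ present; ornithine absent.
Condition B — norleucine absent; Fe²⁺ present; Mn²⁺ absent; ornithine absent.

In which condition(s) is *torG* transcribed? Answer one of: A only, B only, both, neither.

Condition A:
Norleucine is absent, so BexZ is active.
Fe²⁺ is absent, so UlmH is inactive.
Mn²⁺ is present, so TemS is inactive.
Required activator UlmH is absent, so *yilY* is not transcribed.
So YilY is not produced.
Ornithine is absent, so CilA is inactive.
Required activator CilA is absent, so *yilU* is not transcribed.
So YilU is not produced.
No repressor is bound and BexZ is active, so *torG* is transcribed.
→ *torG* is ON in A.
Condition B:
Norleucine is absent, so BexZ is active.
Fe²⁺ is present, so UlmH is active.
Mn²⁺ is absent, so TemS is active.
With repressor TemS bound, *yilY* is not transcribed.
So YilY is not produced.
Ornithine is absent, so CilA is inactive.
Required activator CilA is absent, so *yilU* is not transcribed.
So YilU is not produced.
No repressor is bound and BexZ is active, so *torG* is transcribed.
→ *torG* is ON in B.

both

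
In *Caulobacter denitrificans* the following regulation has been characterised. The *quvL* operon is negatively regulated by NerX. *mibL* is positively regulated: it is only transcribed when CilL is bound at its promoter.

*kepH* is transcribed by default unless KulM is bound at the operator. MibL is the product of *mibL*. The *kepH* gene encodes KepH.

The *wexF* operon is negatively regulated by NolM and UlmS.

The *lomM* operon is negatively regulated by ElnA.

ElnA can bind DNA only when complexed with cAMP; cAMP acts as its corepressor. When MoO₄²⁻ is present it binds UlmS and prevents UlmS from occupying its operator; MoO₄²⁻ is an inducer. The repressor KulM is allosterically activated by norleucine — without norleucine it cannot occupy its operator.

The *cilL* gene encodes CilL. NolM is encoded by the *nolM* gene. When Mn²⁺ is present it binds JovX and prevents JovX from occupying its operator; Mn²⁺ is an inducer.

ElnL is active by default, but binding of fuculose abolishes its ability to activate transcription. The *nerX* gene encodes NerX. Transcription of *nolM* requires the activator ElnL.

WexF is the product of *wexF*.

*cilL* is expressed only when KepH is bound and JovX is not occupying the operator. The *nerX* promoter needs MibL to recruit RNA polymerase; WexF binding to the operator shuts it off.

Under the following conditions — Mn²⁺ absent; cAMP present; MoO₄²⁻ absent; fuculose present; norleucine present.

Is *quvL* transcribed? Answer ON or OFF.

Norleucine is present, so KulM is active.
With repressor KulM bound, *kepH* is not transcribed.
So KepH is not produced.
Mn²⁺ is absent, so JovX is active.
With repressor JovX bound, *cilL* is not transcribed.
So CilL is not produced.
Required activator CilL is absent, so *mibL* is not transcribed.
So MibL is not produced.
Fuculose is present, so ElnL is inactive.
Required activator ElnL is absent, so *nolM* is not transcribed.
So NolM is not produced.
MoO₄²⁻ is absent, so UlmS is active.
With repressor UlmS bound, *wexF* is not transcribed.
So WexF is not produced.
Required activator MibL is absent, so *nerX* is not transcribed.
So NerX is not produced.
With no repressor bound, *quvL* is transcribed.

ON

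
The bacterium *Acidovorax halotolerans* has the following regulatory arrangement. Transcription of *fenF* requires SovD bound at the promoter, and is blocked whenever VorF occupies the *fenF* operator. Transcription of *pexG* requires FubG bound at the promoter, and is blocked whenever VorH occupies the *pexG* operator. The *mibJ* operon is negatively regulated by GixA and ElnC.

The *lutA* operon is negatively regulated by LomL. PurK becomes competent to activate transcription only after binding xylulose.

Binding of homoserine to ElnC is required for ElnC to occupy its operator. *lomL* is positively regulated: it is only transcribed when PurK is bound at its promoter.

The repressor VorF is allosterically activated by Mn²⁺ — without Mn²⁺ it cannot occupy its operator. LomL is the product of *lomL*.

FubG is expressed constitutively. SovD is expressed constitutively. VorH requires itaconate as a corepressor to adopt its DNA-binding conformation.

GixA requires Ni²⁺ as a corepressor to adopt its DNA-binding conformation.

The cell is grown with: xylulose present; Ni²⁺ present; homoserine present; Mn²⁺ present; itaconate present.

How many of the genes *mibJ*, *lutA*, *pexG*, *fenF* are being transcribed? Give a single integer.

Ni²⁺ is present, so GixA is active.
Homoserine is present, so ElnC is active.
With repressor GixA bound, *mibJ* is not transcribed.
→ *mibJ* is OFF.
Xylulose is present, so PurK is active.
No repressor is bound and PurK is active, so *lomL* is transcribed.
So LomL is produced and active.
With repressor LomL bound, *lutA* is not transcribed.
→ *lutA* is OFF.
Itaconate is present, so VorH is active.
FubG is produced constitutively and is active.
With repressor VorH bound, *pexG* is not transcribed.
→ *pexG* is OFF.
Mn²⁺ is present, so VorF is active.
SovD is produced constitutively and is active.
With repressor VorF bound, *fenF* is not transcribed.
→ *fenF* is OFF.
0 of the 4 genes are transcribed.

0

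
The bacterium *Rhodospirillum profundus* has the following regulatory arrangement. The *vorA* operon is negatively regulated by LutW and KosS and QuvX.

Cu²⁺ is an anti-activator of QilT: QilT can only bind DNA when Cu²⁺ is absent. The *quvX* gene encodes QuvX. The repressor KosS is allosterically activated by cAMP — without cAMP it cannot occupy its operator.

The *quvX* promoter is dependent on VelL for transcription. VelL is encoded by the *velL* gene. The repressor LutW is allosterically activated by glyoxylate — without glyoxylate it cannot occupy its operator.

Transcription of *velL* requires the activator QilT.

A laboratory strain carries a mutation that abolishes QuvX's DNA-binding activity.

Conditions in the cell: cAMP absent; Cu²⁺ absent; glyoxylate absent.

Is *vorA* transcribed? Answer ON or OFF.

Glyoxylate is absent, so LutW is inactive.
cAMP is absent, so KosS is inactive.
QuvX is non-functional in this strain, so it has no effect.
With no repressor bound, *vorA* is transcribed.

ON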